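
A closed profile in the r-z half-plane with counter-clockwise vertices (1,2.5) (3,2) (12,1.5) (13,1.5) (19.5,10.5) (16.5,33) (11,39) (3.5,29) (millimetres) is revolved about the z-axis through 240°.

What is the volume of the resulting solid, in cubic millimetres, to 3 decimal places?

Volume = 21175.382 mm³

Profile (r,z), 8 vertices: (1,2.5) (3,2) (12,1.5) (13,1.5) (19.5,10.5) (16.5,33) (11,39) (3.5,29)
edge 0: (1,2.5)→(3,2)  cross = 1·2 − 3·2.5 = -5.5000; (r_i+r_j)·cross = 4·-5.5000 = -22.0000
edge 1: (3,2)→(12,1.5)  cross = 3·1.5 − 12·2 = -19.5000; (r_i+r_j)·cross = 15·-19.5000 = -292.5000
edge 2: (12,1.5)→(13,1.5)  cross = 12·1.5 − 13·1.5 = -1.5000; (r_i+r_j)·cross = 25·-1.5000 = -37.5000
edge 3: (13,1.5)→(19.5,10.5)  cross = 13·10.5 − 19.5·1.5 = 107.2500; (r_i+r_j)·cross = 32.5·107.2500 = 3485.6250
edge 4: (19.5,10.5)→(16.5,33)  cross = 19.5·33 − 16.5·10.5 = 470.2500; (r_i+r_j)·cross = 36·470.2500 = 16929.0000
edge 5: (16.5,33)→(11,39)  cross = 16.5·39 − 11·33 = 280.5000; (r_i+r_j)·cross = 27.5·280.5000 = 7713.7500
edge 6: (11,39)→(3.5,29)  cross = 11·29 − 3.5·39 = 182.5000; (r_i+r_j)·cross = 14.5·182.5000 = 2646.2500
edge 7: (3.5,29)→(1,2.5)  cross = 3.5·2.5 − 1·29 = -20.2500; (r_i+r_j)·cross = 4.5·-20.2500 = -91.1250
Σcross = 993.7500 → A = |Σcross|/2 = 496.8750 mm²
Σ(r_i+r_j)·cross = 30331.5000 → first moment M = |Σ|/6 = 5055.2500
R_c = M/A = 5055.2500/496.8750 = 10.1741 mm
θ = 240° = 4.188790 rad
V = θ·R_c·A = 4.188790·10.1741·496.8750 = 21175.382 mm³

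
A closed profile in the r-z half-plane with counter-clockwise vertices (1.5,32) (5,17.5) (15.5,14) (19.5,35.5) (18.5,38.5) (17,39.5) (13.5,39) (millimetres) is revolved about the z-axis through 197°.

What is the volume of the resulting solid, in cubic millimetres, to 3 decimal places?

Profile (r,z), 7 vertices: (1.5,32) (5,17.5) (15.5,14) (19.5,35.5) (18.5,38.5) (17,39.5) (13.5,39)
edge 0: (1.5,32)→(5,17.5)  cross = 1.5·17.5 − 5·32 = -133.7500; (r_i+r_j)·cross = 6.5·-133.7500 = -869.3750
edge 1: (5,17.5)→(15.5,14)  cross = 5·14 − 15.5·17.5 = -201.2500; (r_i+r_j)·cross = 20.5·-201.2500 = -4125.6250
edge 2: (15.5,14)→(19.5,35.5)  cross = 15.5·35.5 − 19.5·14 = 277.2500; (r_i+r_j)·cross = 35·277.2500 = 9703.7500
edge 3: (19.5,35.5)→(18.5,38.5)  cross = 19.5·38.5 − 18.5·35.5 = 94.0000; (r_i+r_j)·cross = 38·94.0000 = 3572.0000
edge 4: (18.5,38.5)→(17,39.5)  cross = 18.5·39.5 − 17·38.5 = 76.2500; (r_i+r_j)·cross = 35.5·76.2500 = 2706.8750
edge 5: (17,39.5)→(13.5,39)  cross = 17·39 − 13.5·39.5 = 129.7500; (r_i+r_j)·cross = 30.5·129.7500 = 3957.3750
edge 6: (13.5,39)→(1.5,32)  cross = 13.5·32 − 1.5·39 = 373.5000; (r_i+r_j)·cross = 15·373.5000 = 5602.5000
Σcross = 615.7500 → A = |Σcross|/2 = 307.8750 mm²
Σ(r_i+r_j)·cross = 20547.5000 → first moment M = |Σ|/6 = 3424.5833
R_c = M/A = 3424.5833/307.8750 = 11.1233 mm
θ = 197° = 3.438299 rad
V = θ·R_c·A = 3.438299·11.1233·307.8750 = 11774.740 mm³

Volume = 11774.740 mm³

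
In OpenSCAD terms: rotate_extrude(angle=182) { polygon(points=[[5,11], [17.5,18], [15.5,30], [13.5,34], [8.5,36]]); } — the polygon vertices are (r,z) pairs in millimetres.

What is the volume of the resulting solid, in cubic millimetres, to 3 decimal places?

Profile (r,z), 5 vertices: (5,11) (17.5,18) (15.5,30) (13.5,34) (8.5,36)
edge 0: (5,11)→(17.5,18)  cross = 5·18 − 17.5·11 = -102.5000; (r_i+r_j)·cross = 22.5·-102.5000 = -2306.2500
edge 1: (17.5,18)→(15.5,30)  cross = 17.5·30 − 15.5·18 = 246.0000; (r_i+r_j)·cross = 33·246.0000 = 8118.0000
edge 2: (15.5,30)→(13.5,34)  cross = 15.5·34 − 13.5·30 = 122.0000; (r_i+r_j)·cross = 29·122.0000 = 3538.0000
edge 3: (13.5,34)→(8.5,36)  cross = 13.5·36 − 8.5·34 = 197.0000; (r_i+r_j)·cross = 22·197.0000 = 4334.0000
edge 4: (8.5,36)→(5,11)  cross = 8.5·11 − 5·36 = -86.5000; (r_i+r_j)·cross = 13.5·-86.5000 = -1167.7500
Σcross = 376.0000 → A = |Σcross|/2 = 188.0000 mm²
Σ(r_i+r_j)·cross = 12516.0000 → first moment M = |Σ|/6 = 2086.0000
R_c = M/A = 2086.0000/188.0000 = 11.0957 mm
θ = 182° = 3.176499 rad
V = θ·R_c·A = 3.176499·11.0957·188.0000 = 6626.177 mm³

Volume = 6626.177 mm³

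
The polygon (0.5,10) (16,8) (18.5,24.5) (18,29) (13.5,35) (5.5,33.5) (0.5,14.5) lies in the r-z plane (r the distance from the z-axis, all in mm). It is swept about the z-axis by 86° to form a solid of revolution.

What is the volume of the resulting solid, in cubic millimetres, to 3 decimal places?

Volume = 5542.005 mm³

Profile (r,z), 7 vertices: (0.5,10) (16,8) (18.5,24.5) (18,29) (13.5,35) (5.5,33.5) (0.5,14.5)
edge 0: (0.5,10)→(16,8)  cross = 0.5·8 − 16·10 = -156.0000; (r_i+r_j)·cross = 16.5·-156.0000 = -2574.0000
edge 1: (16,8)→(18.5,24.5)  cross = 16·24.5 − 18.5·8 = 244.0000; (r_i+r_j)·cross = 34.5·244.0000 = 8418.0000
edge 2: (18.5,24.5)→(18,29)  cross = 18.5·29 − 18·24.5 = 95.5000; (r_i+r_j)·cross = 36.5·95.5000 = 3485.7500
edge 3: (18,29)→(13.5,35)  cross = 18·35 − 13.5·29 = 238.5000; (r_i+r_j)·cross = 31.5·238.5000 = 7512.7500
edge 4: (13.5,35)→(5.5,33.5)  cross = 13.5·33.5 − 5.5·35 = 259.7500; (r_i+r_j)·cross = 19·259.7500 = 4935.2500
edge 5: (5.5,33.5)→(0.5,14.5)  cross = 5.5·14.5 − 0.5·33.5 = 63.0000; (r_i+r_j)·cross = 6·63.0000 = 378.0000
edge 6: (0.5,14.5)→(0.5,10)  cross = 0.5·10 − 0.5·14.5 = -2.2500; (r_i+r_j)·cross = 1·-2.2500 = -2.2500
Σcross = 742.5000 → A = |Σcross|/2 = 371.2500 mm²
Σ(r_i+r_j)·cross = 22153.5000 → first moment M = |Σ|/6 = 3692.2500
R_c = M/A = 3692.2500/371.2500 = 9.9455 mm
θ = 86° = 1.500983 rad
V = θ·R_c·A = 1.500983·9.9455·371.2500 = 5542.005 mm³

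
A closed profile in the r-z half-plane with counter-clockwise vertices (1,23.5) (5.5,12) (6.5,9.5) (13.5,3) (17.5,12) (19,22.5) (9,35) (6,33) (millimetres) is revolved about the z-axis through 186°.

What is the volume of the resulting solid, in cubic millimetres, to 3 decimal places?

Profile (r,z), 8 vertices: (1,23.5) (5.5,12) (6.5,9.5) (13.5,3) (17.5,12) (19,22.5) (9,35) (6,33)
edge 0: (1,23.5)→(5.5,12)  cross = 1·12 − 5.5·23.5 = -117.2500; (r_i+r_j)·cross = 6.5·-117.2500 = -762.1250
edge 1: (5.5,12)→(6.5,9.5)  cross = 5.5·9.5 − 6.5·12 = -25.7500; (r_i+r_j)·cross = 12·-25.7500 = -309.0000
edge 2: (6.5,9.5)→(13.5,3)  cross = 6.5·3 − 13.5·9.5 = -108.7500; (r_i+r_j)·cross = 20·-108.7500 = -2175.0000
edge 3: (13.5,3)→(17.5,12)  cross = 13.5·12 − 17.5·3 = 109.5000; (r_i+r_j)·cross = 31·109.5000 = 3394.5000
edge 4: (17.5,12)→(19,22.5)  cross = 17.5·22.5 − 19·12 = 165.7500; (r_i+r_j)·cross = 36.5·165.7500 = 6049.8750
edge 5: (19,22.5)→(9,35)  cross = 19·35 − 9·22.5 = 462.5000; (r_i+r_j)·cross = 28·462.5000 = 12950.0000
edge 6: (9,35)→(6,33)  cross = 9·33 − 6·35 = 87.0000; (r_i+r_j)·cross = 15·87.0000 = 1305.0000
edge 7: (6,33)→(1,23.5)  cross = 6·23.5 − 1·33 = 108.0000; (r_i+r_j)·cross = 7·108.0000 = 756.0000
Σcross = 681.0000 → A = |Σcross|/2 = 340.5000 mm²
Σ(r_i+r_j)·cross = 21209.2500 → first moment M = |Σ|/6 = 3534.8750
R_c = M/A = 3534.8750/340.5000 = 10.3814 mm
θ = 186° = 3.246312 rad
V = θ·R_c·A = 3.246312·10.3814·340.5000 = 11475.309 mm³

Volume = 11475.309 mm³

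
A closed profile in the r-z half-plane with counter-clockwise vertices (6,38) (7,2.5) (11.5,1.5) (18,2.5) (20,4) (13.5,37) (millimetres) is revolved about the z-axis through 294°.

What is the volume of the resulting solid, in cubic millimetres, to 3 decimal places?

Volume = 22186.320 mm³

Profile (r,z), 6 vertices: (6,38) (7,2.5) (11.5,1.5) (18,2.5) (20,4) (13.5,37)
edge 0: (6,38)→(7,2.5)  cross = 6·2.5 − 7·38 = -251.0000; (r_i+r_j)·cross = 13·-251.0000 = -3263.0000
edge 1: (7,2.5)→(11.5,1.5)  cross = 7·1.5 − 11.5·2.5 = -18.2500; (r_i+r_j)·cross = 18.5·-18.2500 = -337.6250
edge 2: (11.5,1.5)→(18,2.5)  cross = 11.5·2.5 − 18·1.5 = 1.7500; (r_i+r_j)·cross = 29.5·1.7500 = 51.6250
edge 3: (18,2.5)→(20,4)  cross = 18·4 − 20·2.5 = 22.0000; (r_i+r_j)·cross = 38·22.0000 = 836.0000
edge 4: (20,4)→(13.5,37)  cross = 20·37 − 13.5·4 = 686.0000; (r_i+r_j)·cross = 33.5·686.0000 = 22981.0000
edge 5: (13.5,37)→(6,38)  cross = 13.5·38 − 6·37 = 291.0000; (r_i+r_j)·cross = 19.5·291.0000 = 5674.5000
Σcross = 731.5000 → A = |Σcross|/2 = 365.7500 mm²
Σ(r_i+r_j)·cross = 25942.5000 → first moment M = |Σ|/6 = 4323.7500
R_c = M/A = 4323.7500/365.7500 = 11.8216 mm
θ = 294° = 5.131268 rad
V = θ·R_c·A = 5.131268·11.8216·365.7500 = 22186.320 mm³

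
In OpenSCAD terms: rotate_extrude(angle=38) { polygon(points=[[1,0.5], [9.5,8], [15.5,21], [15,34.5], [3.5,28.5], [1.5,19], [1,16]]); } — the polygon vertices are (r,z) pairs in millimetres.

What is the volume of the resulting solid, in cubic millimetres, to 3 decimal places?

Profile (r,z), 7 vertices: (1,0.5) (9.5,8) (15.5,21) (15,34.5) (3.5,28.5) (1.5,19) (1,16)
edge 0: (1,0.5)→(9.5,8)  cross = 1·8 − 9.5·0.5 = 3.2500; (r_i+r_j)·cross = 10.5·3.2500 = 34.1250
edge 1: (9.5,8)→(15.5,21)  cross = 9.5·21 − 15.5·8 = 75.5000; (r_i+r_j)·cross = 25·75.5000 = 1887.5000
edge 2: (15.5,21)→(15,34.5)  cross = 15.5·34.5 − 15·21 = 219.7500; (r_i+r_j)·cross = 30.5·219.7500 = 6702.3750
edge 3: (15,34.5)→(3.5,28.5)  cross = 15·28.5 − 3.5·34.5 = 306.7500; (r_i+r_j)·cross = 18.5·306.7500 = 5674.8750
edge 4: (3.5,28.5)→(1.5,19)  cross = 3.5·19 − 1.5·28.5 = 23.7500; (r_i+r_j)·cross = 5·23.7500 = 118.7500
edge 5: (1.5,19)→(1,16)  cross = 1.5·16 − 1·19 = 5.0000; (r_i+r_j)·cross = 2.5·5.0000 = 12.5000
edge 6: (1,16)→(1,0.5)  cross = 1·0.5 − 1·16 = -15.5000; (r_i+r_j)·cross = 2·-15.5000 = -31.0000
Σcross = 618.5000 → A = |Σcross|/2 = 309.2500 mm²
Σ(r_i+r_j)·cross = 14399.1250 → first moment M = |Σ|/6 = 2399.8542
R_c = M/A = 2399.8542/309.2500 = 7.7602 mm
θ = 38° = 0.663225 rad
V = θ·R_c·A = 0.663225·7.7602·309.2500 = 1591.644 mm³

Volume = 1591.644 mm³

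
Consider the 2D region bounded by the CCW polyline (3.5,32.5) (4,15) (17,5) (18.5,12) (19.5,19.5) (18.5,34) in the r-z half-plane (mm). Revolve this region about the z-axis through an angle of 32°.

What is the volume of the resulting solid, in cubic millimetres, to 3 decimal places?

Profile (r,z), 6 vertices: (3.5,32.5) (4,15) (17,5) (18.5,12) (19.5,19.5) (18.5,34)
edge 0: (3.5,32.5)→(4,15)  cross = 3.5·15 − 4·32.5 = -77.5000; (r_i+r_j)·cross = 7.5·-77.5000 = -581.2500
edge 1: (4,15)→(17,5)  cross = 4·5 − 17·15 = -235.0000; (r_i+r_j)·cross = 21·-235.0000 = -4935.0000
edge 2: (17,5)→(18.5,12)  cross = 17·12 − 18.5·5 = 111.5000; (r_i+r_j)·cross = 35.5·111.5000 = 3958.2500
edge 3: (18.5,12)→(19.5,19.5)  cross = 18.5·19.5 − 19.5·12 = 126.7500; (r_i+r_j)·cross = 38·126.7500 = 4816.5000
edge 4: (19.5,19.5)→(18.5,34)  cross = 19.5·34 − 18.5·19.5 = 302.2500; (r_i+r_j)·cross = 38·302.2500 = 11485.5000
edge 5: (18.5,34)→(3.5,32.5)  cross = 18.5·32.5 − 3.5·34 = 482.2500; (r_i+r_j)·cross = 22·482.2500 = 10609.5000
Σcross = 710.2500 → A = |Σcross|/2 = 355.1250 mm²
Σ(r_i+r_j)·cross = 25353.5000 → first moment M = |Σ|/6 = 4225.5833
R_c = M/A = 4225.5833/355.1250 = 11.8989 mm
θ = 32° = 0.558505 rad
V = θ·R_c·A = 0.558505·11.8989·355.1250 = 2360.011 mm³

Volume = 2360.011 mm³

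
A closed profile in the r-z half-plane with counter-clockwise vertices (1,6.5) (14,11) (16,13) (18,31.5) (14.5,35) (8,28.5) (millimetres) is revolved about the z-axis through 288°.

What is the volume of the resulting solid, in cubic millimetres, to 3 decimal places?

Profile (r,z), 6 vertices: (1,6.5) (14,11) (16,13) (18,31.5) (14.5,35) (8,28.5)
edge 0: (1,6.5)→(14,11)  cross = 1·11 − 14·6.5 = -80.0000; (r_i+r_j)·cross = 15·-80.0000 = -1200.0000
edge 1: (14,11)→(16,13)  cross = 14·13 − 16·11 = 6.0000; (r_i+r_j)·cross = 30·6.0000 = 180.0000
edge 2: (16,13)→(18,31.5)  cross = 16·31.5 − 18·13 = 270.0000; (r_i+r_j)·cross = 34·270.0000 = 9180.0000
edge 3: (18,31.5)→(14.5,35)  cross = 18·35 − 14.5·31.5 = 173.2500; (r_i+r_j)·cross = 32.5·173.2500 = 5630.6250
edge 4: (14.5,35)→(8,28.5)  cross = 14.5·28.5 − 8·35 = 133.2500; (r_i+r_j)·cross = 22.5·133.2500 = 2998.1250
edge 5: (8,28.5)→(1,6.5)  cross = 8·6.5 − 1·28.5 = 23.5000; (r_i+r_j)·cross = 9·23.5000 = 211.5000
Σcross = 526.0000 → A = |Σcross|/2 = 263.0000 mm²
Σ(r_i+r_j)·cross = 17000.2500 → first moment M = |Σ|/6 = 2833.3750
R_c = M/A = 2833.3750/263.0000 = 10.7733 mm
θ = 288° = 5.026548 rad
V = θ·R_c·A = 5.026548·10.7733·263.0000 = 14242.096 mm³

Volume = 14242.096 mm³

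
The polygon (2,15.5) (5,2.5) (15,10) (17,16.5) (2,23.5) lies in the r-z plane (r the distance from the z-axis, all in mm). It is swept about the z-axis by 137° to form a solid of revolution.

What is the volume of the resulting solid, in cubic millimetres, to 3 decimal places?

Volume = 3635.271 mm³

Profile (r,z), 5 vertices: (2,15.5) (5,2.5) (15,10) (17,16.5) (2,23.5)
edge 0: (2,15.5)→(5,2.5)  cross = 2·2.5 − 5·15.5 = -72.5000; (r_i+r_j)·cross = 7·-72.5000 = -507.5000
edge 1: (5,2.5)→(15,10)  cross = 5·10 − 15·2.5 = 12.5000; (r_i+r_j)·cross = 20·12.5000 = 250.0000
edge 2: (15,10)→(17,16.5)  cross = 15·16.5 − 17·10 = 77.5000; (r_i+r_j)·cross = 32·77.5000 = 2480.0000
edge 3: (17,16.5)→(2,23.5)  cross = 17·23.5 − 2·16.5 = 366.5000; (r_i+r_j)·cross = 19·366.5000 = 6963.5000
edge 4: (2,23.5)→(2,15.5)  cross = 2·15.5 − 2·23.5 = -16.0000; (r_i+r_j)·cross = 4·-16.0000 = -64.0000
Σcross = 368.0000 → A = |Σcross|/2 = 184.0000 mm²
Σ(r_i+r_j)·cross = 9122.0000 → first moment M = |Σ|/6 = 1520.3333
R_c = M/A = 1520.3333/184.0000 = 8.2627 mm
θ = 137° = 2.391101 rad
V = θ·R_c·A = 2.391101·8.2627·184.0000 = 3635.271 mm³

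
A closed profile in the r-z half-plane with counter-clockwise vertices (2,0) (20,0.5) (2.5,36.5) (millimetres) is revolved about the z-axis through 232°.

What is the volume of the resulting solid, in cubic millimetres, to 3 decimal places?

Profile (r,z), 3 vertices: (2,0) (20,0.5) (2.5,36.5)
edge 0: (2,0)→(20,0.5)  cross = 2·0.5 − 20·0 = 1.0000; (r_i+r_j)·cross = 22·1.0000 = 22.0000
edge 1: (20,0.5)→(2.5,36.5)  cross = 20·36.5 − 2.5·0.5 = 728.7500; (r_i+r_j)·cross = 22.5·728.7500 = 16396.8750
edge 2: (2.5,36.5)→(2,0)  cross = 2.5·0 − 2·36.5 = -73.0000; (r_i+r_j)·cross = 4.5·-73.0000 = -328.5000
Σcross = 656.7500 → A = |Σcross|/2 = 328.3750 mm²
Σ(r_i+r_j)·cross = 16090.3750 → first moment M = |Σ|/6 = 2681.7292
R_c = M/A = 2681.7292/328.3750 = 8.1667 mm
θ = 232° = 4.049164 rad
V = θ·R_c·A = 4.049164·8.1667·328.3750 = 10858.761 mm³

Volume = 10858.761 mm³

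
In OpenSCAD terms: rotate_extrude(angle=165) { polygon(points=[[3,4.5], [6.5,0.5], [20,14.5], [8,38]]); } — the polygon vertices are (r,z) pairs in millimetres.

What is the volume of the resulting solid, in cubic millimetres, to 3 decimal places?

Profile (r,z), 4 vertices: (3,4.5) (6.5,0.5) (20,14.5) (8,38)
edge 0: (3,4.5)→(6.5,0.5)  cross = 3·0.5 − 6.5·4.5 = -27.7500; (r_i+r_j)·cross = 9.5·-27.7500 = -263.6250
edge 1: (6.5,0.5)→(20,14.5)  cross = 6.5·14.5 − 20·0.5 = 84.2500; (r_i+r_j)·cross = 26.5·84.2500 = 2232.6250
edge 2: (20,14.5)→(8,38)  cross = 20·38 − 8·14.5 = 644.0000; (r_i+r_j)·cross = 28·644.0000 = 18032.0000
edge 3: (8,38)→(3,4.5)  cross = 8·4.5 − 3·38 = -78.0000; (r_i+r_j)·cross = 11·-78.0000 = -858.0000
Σcross = 622.5000 → A = |Σcross|/2 = 311.2500 mm²
Σ(r_i+r_j)·cross = 19143.0000 → first moment M = |Σ|/6 = 3190.5000
R_c = M/A = 3190.5000/311.2500 = 10.2506 mm
θ = 165° = 2.879793 rad
V = θ·R_c·A = 2.879793·10.2506·311.2500 = 9187.980 mm³

Volume = 9187.980 mm³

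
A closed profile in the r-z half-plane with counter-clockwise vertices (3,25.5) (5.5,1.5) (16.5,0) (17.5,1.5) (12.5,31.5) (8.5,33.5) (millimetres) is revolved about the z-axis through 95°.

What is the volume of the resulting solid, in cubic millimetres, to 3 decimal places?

Volume = 5423.523 mm³

Profile (r,z), 6 vertices: (3,25.5) (5.5,1.5) (16.5,0) (17.5,1.5) (12.5,31.5) (8.5,33.5)
edge 0: (3,25.5)→(5.5,1.5)  cross = 3·1.5 − 5.5·25.5 = -135.7500; (r_i+r_j)·cross = 8.5·-135.7500 = -1153.8750
edge 1: (5.5,1.5)→(16.5,0)  cross = 5.5·0 − 16.5·1.5 = -24.7500; (r_i+r_j)·cross = 22·-24.7500 = -544.5000
edge 2: (16.5,0)→(17.5,1.5)  cross = 16.5·1.5 − 17.5·0 = 24.7500; (r_i+r_j)·cross = 34·24.7500 = 841.5000
edge 3: (17.5,1.5)→(12.5,31.5)  cross = 17.5·31.5 − 12.5·1.5 = 532.5000; (r_i+r_j)·cross = 30·532.5000 = 15975.0000
edge 4: (12.5,31.5)→(8.5,33.5)  cross = 12.5·33.5 − 8.5·31.5 = 151.0000; (r_i+r_j)·cross = 21·151.0000 = 3171.0000
edge 5: (8.5,33.5)→(3,25.5)  cross = 8.5·25.5 − 3·33.5 = 116.2500; (r_i+r_j)·cross = 11.5·116.2500 = 1336.8750
Σcross = 664.0000 → A = |Σcross|/2 = 332.0000 mm²
Σ(r_i+r_j)·cross = 19626.0000 → first moment M = |Σ|/6 = 3271.0000
R_c = M/A = 3271.0000/332.0000 = 9.8524 mm
θ = 95° = 1.658063 rad
V = θ·R_c·A = 1.658063·9.8524·332.0000 = 5423.523 mm³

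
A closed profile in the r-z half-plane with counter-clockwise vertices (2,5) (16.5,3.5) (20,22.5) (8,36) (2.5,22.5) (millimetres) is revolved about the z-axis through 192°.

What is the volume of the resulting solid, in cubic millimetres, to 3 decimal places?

Volume = 14251.730 mm³

Profile (r,z), 5 vertices: (2,5) (16.5,3.5) (20,22.5) (8,36) (2.5,22.5)
edge 0: (2,5)→(16.5,3.5)  cross = 2·3.5 − 16.5·5 = -75.5000; (r_i+r_j)·cross = 18.5·-75.5000 = -1396.7500
edge 1: (16.5,3.5)→(20,22.5)  cross = 16.5·22.5 − 20·3.5 = 301.2500; (r_i+r_j)·cross = 36.5·301.2500 = 10995.6250
edge 2: (20,22.5)→(8,36)  cross = 20·36 − 8·22.5 = 540.0000; (r_i+r_j)·cross = 28·540.0000 = 15120.0000
edge 3: (8,36)→(2.5,22.5)  cross = 8·22.5 − 2.5·36 = 90.0000; (r_i+r_j)·cross = 10.5·90.0000 = 945.0000
edge 4: (2.5,22.5)→(2,5)  cross = 2.5·5 − 2·22.5 = -32.5000; (r_i+r_j)·cross = 4.5·-32.5000 = -146.2500
Σcross = 823.2500 → A = |Σcross|/2 = 411.6250 mm²
Σ(r_i+r_j)·cross = 25517.6250 → first moment M = |Σ|/6 = 4252.9375
R_c = M/A = 4252.9375/411.6250 = 10.3321 mm
θ = 192° = 3.351032 rad
V = θ·R_c·A = 3.351032·10.3321·411.6250 = 14251.730 mm³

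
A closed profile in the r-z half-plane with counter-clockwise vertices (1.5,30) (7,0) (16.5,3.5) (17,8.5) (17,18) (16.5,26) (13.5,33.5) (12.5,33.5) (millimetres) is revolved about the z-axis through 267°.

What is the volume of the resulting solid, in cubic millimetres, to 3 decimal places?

Volume = 18107.611 mm³

Profile (r,z), 8 vertices: (1.5,30) (7,0) (16.5,3.5) (17,8.5) (17,18) (16.5,26) (13.5,33.5) (12.5,33.5)
edge 0: (1.5,30)→(7,0)  cross = 1.5·0 − 7·30 = -210.0000; (r_i+r_j)·cross = 8.5·-210.0000 = -1785.0000
edge 1: (7,0)→(16.5,3.5)  cross = 7·3.5 − 16.5·0 = 24.5000; (r_i+r_j)·cross = 23.5·24.5000 = 575.7500
edge 2: (16.5,3.5)→(17,8.5)  cross = 16.5·8.5 − 17·3.5 = 80.7500; (r_i+r_j)·cross = 33.5·80.7500 = 2705.1250
edge 3: (17,8.5)→(17,18)  cross = 17·18 − 17·8.5 = 161.5000; (r_i+r_j)·cross = 34·161.5000 = 5491.0000
edge 4: (17,18)→(16.5,26)  cross = 17·26 − 16.5·18 = 145.0000; (r_i+r_j)·cross = 33.5·145.0000 = 4857.5000
edge 5: (16.5,26)→(13.5,33.5)  cross = 16.5·33.5 − 13.5·26 = 201.7500; (r_i+r_j)·cross = 30·201.7500 = 6052.5000
edge 6: (13.5,33.5)→(12.5,33.5)  cross = 13.5·33.5 − 12.5·33.5 = 33.5000; (r_i+r_j)·cross = 26·33.5000 = 871.0000
edge 7: (12.5,33.5)→(1.5,30)  cross = 12.5·30 − 1.5·33.5 = 324.7500; (r_i+r_j)·cross = 14·324.7500 = 4546.5000
Σcross = 761.7500 → A = |Σcross|/2 = 380.8750 mm²
Σ(r_i+r_j)·cross = 23314.3750 → first moment M = |Σ|/6 = 3885.7292
R_c = M/A = 3885.7292/380.8750 = 10.2021 mm
θ = 267° = 4.660029 rad
V = θ·R_c·A = 4.660029·10.2021·380.8750 = 18107.611 mm³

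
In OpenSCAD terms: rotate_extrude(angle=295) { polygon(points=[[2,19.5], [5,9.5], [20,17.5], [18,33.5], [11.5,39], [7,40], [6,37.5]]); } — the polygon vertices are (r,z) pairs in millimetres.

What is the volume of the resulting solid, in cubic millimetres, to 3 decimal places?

Volume = 20431.950 mm³

Profile (r,z), 7 vertices: (2,19.5) (5,9.5) (20,17.5) (18,33.5) (11.5,39) (7,40) (6,37.5)
edge 0: (2,19.5)→(5,9.5)  cross = 2·9.5 − 5·19.5 = -78.5000; (r_i+r_j)·cross = 7·-78.5000 = -549.5000
edge 1: (5,9.5)→(20,17.5)  cross = 5·17.5 − 20·9.5 = -102.5000; (r_i+r_j)·cross = 25·-102.5000 = -2562.5000
edge 2: (20,17.5)→(18,33.5)  cross = 20·33.5 − 18·17.5 = 355.0000; (r_i+r_j)·cross = 38·355.0000 = 13490.0000
edge 3: (18,33.5)→(11.5,39)  cross = 18·39 − 11.5·33.5 = 316.7500; (r_i+r_j)·cross = 29.5·316.7500 = 9344.1250
edge 4: (11.5,39)→(7,40)  cross = 11.5·40 − 7·39 = 187.0000; (r_i+r_j)·cross = 18.5·187.0000 = 3459.5000
edge 5: (7,40)→(6,37.5)  cross = 7·37.5 − 6·40 = 22.5000; (r_i+r_j)·cross = 13·22.5000 = 292.5000
edge 6: (6,37.5)→(2,19.5)  cross = 6·19.5 − 2·37.5 = 42.0000; (r_i+r_j)·cross = 8·42.0000 = 336.0000
Σcross = 742.2500 → A = |Σcross|/2 = 371.1250 mm²
Σ(r_i+r_j)·cross = 23810.1250 → first moment M = |Σ|/6 = 3968.3542
R_c = M/A = 3968.3542/371.1250 = 10.6928 mm
θ = 295° = 5.148721 rad
V = θ·R_c·A = 5.148721·10.6928·371.1250 = 20431.950 mm³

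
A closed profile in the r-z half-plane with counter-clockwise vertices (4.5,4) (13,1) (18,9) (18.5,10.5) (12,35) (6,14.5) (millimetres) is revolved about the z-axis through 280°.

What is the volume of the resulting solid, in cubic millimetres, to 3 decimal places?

Volume = 14565.980 mm³

Profile (r,z), 6 vertices: (4.5,4) (13,1) (18,9) (18.5,10.5) (12,35) (6,14.5)
edge 0: (4.5,4)→(13,1)  cross = 4.5·1 − 13·4 = -47.5000; (r_i+r_j)·cross = 17.5·-47.5000 = -831.2500
edge 1: (13,1)→(18,9)  cross = 13·9 − 18·1 = 99.0000; (r_i+r_j)·cross = 31·99.0000 = 3069.0000
edge 2: (18,9)→(18.5,10.5)  cross = 18·10.5 − 18.5·9 = 22.5000; (r_i+r_j)·cross = 36.5·22.5000 = 821.2500
edge 3: (18.5,10.5)→(12,35)  cross = 18.5·35 − 12·10.5 = 521.5000; (r_i+r_j)·cross = 30.5·521.5000 = 15905.7500
edge 4: (12,35)→(6,14.5)  cross = 12·14.5 − 6·35 = -36.0000; (r_i+r_j)·cross = 18·-36.0000 = -648.0000
edge 5: (6,14.5)→(4.5,4)  cross = 6·4 − 4.5·14.5 = -41.2500; (r_i+r_j)·cross = 10.5·-41.2500 = -433.1250
Σcross = 518.2500 → A = |Σcross|/2 = 259.1250 mm²
Σ(r_i+r_j)·cross = 17883.6250 → first moment M = |Σ|/6 = 2980.6042
R_c = M/A = 2980.6042/259.1250 = 11.5026 mm
θ = 280° = 4.886922 rad
V = θ·R_c·A = 4.886922·11.5026·259.1250 = 14565.980 mm³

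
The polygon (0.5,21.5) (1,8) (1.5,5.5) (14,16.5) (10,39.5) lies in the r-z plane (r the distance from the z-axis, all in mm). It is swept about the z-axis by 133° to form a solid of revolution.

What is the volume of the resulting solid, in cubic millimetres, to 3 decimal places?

Profile (r,z), 5 vertices: (0.5,21.5) (1,8) (1.5,5.5) (14,16.5) (10,39.5)
edge 0: (0.5,21.5)→(1,8)  cross = 0.5·8 − 1·21.5 = -17.5000; (r_i+r_j)·cross = 1.5·-17.5000 = -26.2500
edge 1: (1,8)→(1.5,5.5)  cross = 1·5.5 − 1.5·8 = -6.5000; (r_i+r_j)·cross = 2.5·-6.5000 = -16.2500
edge 2: (1.5,5.5)→(14,16.5)  cross = 1.5·16.5 − 14·5.5 = -52.2500; (r_i+r_j)·cross = 15.5·-52.2500 = -809.8750
edge 3: (14,16.5)→(10,39.5)  cross = 14·39.5 − 10·16.5 = 388.0000; (r_i+r_j)·cross = 24·388.0000 = 9312.0000
edge 4: (10,39.5)→(0.5,21.5)  cross = 10·21.5 − 0.5·39.5 = 195.2500; (r_i+r_j)·cross = 10.5·195.2500 = 2050.1250
Σcross = 507.0000 → A = |Σcross|/2 = 253.5000 mm²
Σ(r_i+r_j)·cross = 10509.7500 → first moment M = |Σ|/6 = 1751.6250
R_c = M/A = 1751.6250/253.5000 = 6.9098 mm
θ = 133° = 2.321288 rad
V = θ·R_c·A = 2.321288·6.9098·253.5000 = 4066.026 mm³

Volume = 4066.026 mm³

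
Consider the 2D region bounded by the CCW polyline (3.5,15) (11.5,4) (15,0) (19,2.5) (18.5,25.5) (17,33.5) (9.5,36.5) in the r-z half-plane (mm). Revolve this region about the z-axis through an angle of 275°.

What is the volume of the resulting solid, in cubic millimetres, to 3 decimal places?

Profile (r,z), 7 vertices: (3.5,15) (11.5,4) (15,0) (19,2.5) (18.5,25.5) (17,33.5) (9.5,36.5)
edge 0: (3.5,15)→(11.5,4)  cross = 3.5·4 − 11.5·15 = -158.5000; (r_i+r_j)·cross = 15·-158.5000 = -2377.5000
edge 1: (11.5,4)→(15,0)  cross = 11.5·0 − 15·4 = -60.0000; (r_i+r_j)·cross = 26.5·-60.0000 = -1590.0000
edge 2: (15,0)→(19,2.5)  cross = 15·2.5 − 19·0 = 37.5000; (r_i+r_j)·cross = 34·37.5000 = 1275.0000
edge 3: (19,2.5)→(18.5,25.5)  cross = 19·25.5 − 18.5·2.5 = 438.2500; (r_i+r_j)·cross = 37.5·438.2500 = 16434.3750
edge 4: (18.5,25.5)→(17,33.5)  cross = 18.5·33.5 − 17·25.5 = 186.2500; (r_i+r_j)·cross = 35.5·186.2500 = 6611.8750
edge 5: (17,33.5)→(9.5,36.5)  cross = 17·36.5 − 9.5·33.5 = 302.2500; (r_i+r_j)·cross = 26.5·302.2500 = 8009.6250
edge 6: (9.5,36.5)→(3.5,15)  cross = 9.5·15 − 3.5·36.5 = 14.7500; (r_i+r_j)·cross = 13·14.7500 = 191.7500
Σcross = 760.5000 → A = |Σcross|/2 = 380.2500 mm²
Σ(r_i+r_j)·cross = 28555.1250 → first moment M = |Σ|/6 = 4759.1875
R_c = M/A = 4759.1875/380.2500 = 12.5159 mm
θ = 275° = 4.799655 rad
V = θ·R_c·A = 4.799655·12.5159·380.2500 = 22842.460 mm³

Volume = 22842.460 mm³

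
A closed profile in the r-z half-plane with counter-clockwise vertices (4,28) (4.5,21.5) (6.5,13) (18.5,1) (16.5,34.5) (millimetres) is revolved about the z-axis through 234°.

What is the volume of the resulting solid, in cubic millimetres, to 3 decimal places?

Profile (r,z), 5 vertices: (4,28) (4.5,21.5) (6.5,13) (18.5,1) (16.5,34.5)
edge 0: (4,28)→(4.5,21.5)  cross = 4·21.5 − 4.5·28 = -40.0000; (r_i+r_j)·cross = 8.5·-40.0000 = -340.0000
edge 1: (4.5,21.5)→(6.5,13)  cross = 4.5·13 − 6.5·21.5 = -81.2500; (r_i+r_j)·cross = 11·-81.2500 = -893.7500
edge 2: (6.5,13)→(18.5,1)  cross = 6.5·1 − 18.5·13 = -234.0000; (r_i+r_j)·cross = 25·-234.0000 = -5850.0000
edge 3: (18.5,1)→(16.5,34.5)  cross = 18.5·34.5 − 16.5·1 = 621.7500; (r_i+r_j)·cross = 35·621.7500 = 21761.2500
edge 4: (16.5,34.5)→(4,28)  cross = 16.5·28 − 4·34.5 = 324.0000; (r_i+r_j)·cross = 20.5·324.0000 = 6642.0000
Σcross = 590.5000 → A = |Σcross|/2 = 295.2500 mm²
Σ(r_i+r_j)·cross = 21319.5000 → first moment M = |Σ|/6 = 3553.2500
R_c = M/A = 3553.2500/295.2500 = 12.0347 mm
θ = 234° = 4.084070 rad
V = θ·R_c·A = 4.084070·12.0347·295.2500 = 14511.723 mm³

Volume = 14511.723 mm³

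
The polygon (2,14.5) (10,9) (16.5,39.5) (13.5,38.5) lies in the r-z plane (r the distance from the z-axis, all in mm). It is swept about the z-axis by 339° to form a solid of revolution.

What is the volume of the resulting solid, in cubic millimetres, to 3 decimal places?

Profile (r,z), 4 vertices: (2,14.5) (10,9) (16.5,39.5) (13.5,38.5)
edge 0: (2,14.5)→(10,9)  cross = 2·9 − 10·14.5 = -127.0000; (r_i+r_j)·cross = 12·-127.0000 = -1524.0000
edge 1: (10,9)→(16.5,39.5)  cross = 10·39.5 − 16.5·9 = 246.5000; (r_i+r_j)·cross = 26.5·246.5000 = 6532.2500
edge 2: (16.5,39.5)→(13.5,38.5)  cross = 16.5·38.5 − 13.5·39.5 = 102.0000; (r_i+r_j)·cross = 30·102.0000 = 3060.0000
edge 3: (13.5,38.5)→(2,14.5)  cross = 13.5·14.5 − 2·38.5 = 118.7500; (r_i+r_j)·cross = 15.5·118.7500 = 1840.6250
Σcross = 340.2500 → A = |Σcross|/2 = 170.1250 mm²
Σ(r_i+r_j)·cross = 9908.8750 → first moment M = |Σ|/6 = 1651.4792
R_c = M/A = 1651.4792/170.1250 = 9.7074 mm
θ = 339° = 5.916666 rad
V = θ·R_c·A = 5.916666·9.7074·170.1250 = 9771.251 mm³

Volume = 9771.251 mm³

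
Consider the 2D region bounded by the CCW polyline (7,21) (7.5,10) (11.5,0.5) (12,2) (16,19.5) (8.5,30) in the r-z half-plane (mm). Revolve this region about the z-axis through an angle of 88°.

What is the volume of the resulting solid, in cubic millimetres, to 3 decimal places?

Volume = 2530.090 mm³

Profile (r,z), 6 vertices: (7,21) (7.5,10) (11.5,0.5) (12,2) (16,19.5) (8.5,30)
edge 0: (7,21)→(7.5,10)  cross = 7·10 − 7.5·21 = -87.5000; (r_i+r_j)·cross = 14.5·-87.5000 = -1268.7500
edge 1: (7.5,10)→(11.5,0.5)  cross = 7.5·0.5 − 11.5·10 = -111.2500; (r_i+r_j)·cross = 19·-111.2500 = -2113.7500
edge 2: (11.5,0.5)→(12,2)  cross = 11.5·2 − 12·0.5 = 17.0000; (r_i+r_j)·cross = 23.5·17.0000 = 399.5000
edge 3: (12,2)→(16,19.5)  cross = 12·19.5 − 16·2 = 202.0000; (r_i+r_j)·cross = 28·202.0000 = 5656.0000
edge 4: (16,19.5)→(8.5,30)  cross = 16·30 − 8.5·19.5 = 314.2500; (r_i+r_j)·cross = 24.5·314.2500 = 7699.1250
edge 5: (8.5,30)→(7,21)  cross = 8.5·21 − 7·30 = -31.5000; (r_i+r_j)·cross = 15.5·-31.5000 = -488.2500
Σcross = 303.0000 → A = |Σcross|/2 = 151.5000 mm²
Σ(r_i+r_j)·cross = 9883.8750 → first moment M = |Σ|/6 = 1647.3125
R_c = M/A = 1647.3125/151.5000 = 10.8733 mm
θ = 88° = 1.535890 rad
V = θ·R_c·A = 1.535890·10.8733·151.5000 = 2530.090 mm³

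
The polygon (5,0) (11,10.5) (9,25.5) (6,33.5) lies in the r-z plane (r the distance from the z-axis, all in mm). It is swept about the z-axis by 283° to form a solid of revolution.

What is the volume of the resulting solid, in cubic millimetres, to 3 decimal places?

Volume = 4070.791 mm³

Profile (r,z), 4 vertices: (5,0) (11,10.5) (9,25.5) (6,33.5)
edge 0: (5,0)→(11,10.5)  cross = 5·10.5 − 11·0 = 52.5000; (r_i+r_j)·cross = 16·52.5000 = 840.0000
edge 1: (11,10.5)→(9,25.5)  cross = 11·25.5 − 9·10.5 = 186.0000; (r_i+r_j)·cross = 20·186.0000 = 3720.0000
edge 2: (9,25.5)→(6,33.5)  cross = 9·33.5 − 6·25.5 = 148.5000; (r_i+r_j)·cross = 15·148.5000 = 2227.5000
edge 3: (6,33.5)→(5,0)  cross = 6·0 − 5·33.5 = -167.5000; (r_i+r_j)·cross = 11·-167.5000 = -1842.5000
Σcross = 219.5000 → A = |Σcross|/2 = 109.7500 mm²
Σ(r_i+r_j)·cross = 4945.0000 → first moment M = |Σ|/6 = 824.1667
R_c = M/A = 824.1667/109.7500 = 7.5095 mm
θ = 283° = 4.939282 rad
V = θ·R_c·A = 4.939282·7.5095·109.7500 = 4070.791 mm³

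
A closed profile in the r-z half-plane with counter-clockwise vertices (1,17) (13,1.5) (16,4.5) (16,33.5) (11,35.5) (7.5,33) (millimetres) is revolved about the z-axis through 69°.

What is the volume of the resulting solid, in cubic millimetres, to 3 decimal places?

Profile (r,z), 6 vertices: (1,17) (13,1.5) (16,4.5) (16,33.5) (11,35.5) (7.5,33)
edge 0: (1,17)→(13,1.5)  cross = 1·1.5 − 13·17 = -219.5000; (r_i+r_j)·cross = 14·-219.5000 = -3073.0000
edge 1: (13,1.5)→(16,4.5)  cross = 13·4.5 − 16·1.5 = 34.5000; (r_i+r_j)·cross = 29·34.5000 = 1000.5000
edge 2: (16,4.5)→(16,33.5)  cross = 16·33.5 − 16·4.5 = 464.0000; (r_i+r_j)·cross = 32·464.0000 = 14848.0000
edge 3: (16,33.5)→(11,35.5)  cross = 16·35.5 − 11·33.5 = 199.5000; (r_i+r_j)·cross = 27·199.5000 = 5386.5000
edge 4: (11,35.5)→(7.5,33)  cross = 11·33 − 7.5·35.5 = 96.7500; (r_i+r_j)·cross = 18.5·96.7500 = 1789.8750
edge 5: (7.5,33)→(1,17)  cross = 7.5·17 − 1·33 = 94.5000; (r_i+r_j)·cross = 8.5·94.5000 = 803.2500
Σcross = 669.7500 → A = |Σcross|/2 = 334.8750 mm²
Σ(r_i+r_j)·cross = 20755.1250 → first moment M = |Σ|/6 = 3459.1875
R_c = M/A = 3459.1875/334.8750 = 10.3298 mm
θ = 69° = 1.204277 rad
V = θ·R_c·A = 1.204277·10.3298·334.8750 = 4165.821 mm³

Volume = 4165.821 mm³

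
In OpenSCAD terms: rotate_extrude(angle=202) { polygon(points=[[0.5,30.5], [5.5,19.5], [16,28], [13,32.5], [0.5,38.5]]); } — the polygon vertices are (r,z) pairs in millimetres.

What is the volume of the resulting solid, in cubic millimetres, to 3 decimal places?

Volume = 3944.152 mm³

Profile (r,z), 5 vertices: (0.5,30.5) (5.5,19.5) (16,28) (13,32.5) (0.5,38.5)
edge 0: (0.5,30.5)→(5.5,19.5)  cross = 0.5·19.5 − 5.5·30.5 = -158.0000; (r_i+r_j)·cross = 6·-158.0000 = -948.0000
edge 1: (5.5,19.5)→(16,28)  cross = 5.5·28 − 16·19.5 = -158.0000; (r_i+r_j)·cross = 21.5·-158.0000 = -3397.0000
edge 2: (16,28)→(13,32.5)  cross = 16·32.5 − 13·28 = 156.0000; (r_i+r_j)·cross = 29·156.0000 = 4524.0000
edge 3: (13,32.5)→(0.5,38.5)  cross = 13·38.5 − 0.5·32.5 = 484.2500; (r_i+r_j)·cross = 13.5·484.2500 = 6537.3750
edge 4: (0.5,38.5)→(0.5,30.5)  cross = 0.5·30.5 − 0.5·38.5 = -4.0000; (r_i+r_j)·cross = 1·-4.0000 = -4.0000
Σcross = 320.2500 → A = |Σcross|/2 = 160.1250 mm²
Σ(r_i+r_j)·cross = 6712.3750 → first moment M = |Σ|/6 = 1118.7292
R_c = M/A = 1118.7292/160.1250 = 6.9866 mm
θ = 202° = 3.525565 rad
V = θ·R_c·A = 3.525565·6.9866·160.1250 = 3944.152 mm³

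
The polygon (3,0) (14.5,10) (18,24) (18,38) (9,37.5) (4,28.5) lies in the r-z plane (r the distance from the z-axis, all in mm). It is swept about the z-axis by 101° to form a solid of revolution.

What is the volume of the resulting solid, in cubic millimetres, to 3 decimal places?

Profile (r,z), 6 vertices: (3,0) (14.5,10) (18,24) (18,38) (9,37.5) (4,28.5)
edge 0: (3,0)→(14.5,10)  cross = 3·10 − 14.5·0 = 30.0000; (r_i+r_j)·cross = 17.5·30.0000 = 525.0000
edge 1: (14.5,10)→(18,24)  cross = 14.5·24 − 18·10 = 168.0000; (r_i+r_j)·cross = 32.5·168.0000 = 5460.0000
edge 2: (18,24)→(18,38)  cross = 18·38 − 18·24 = 252.0000; (r_i+r_j)·cross = 36·252.0000 = 9072.0000
edge 3: (18,38)→(9,37.5)  cross = 18·37.5 − 9·38 = 333.0000; (r_i+r_j)·cross = 27·333.0000 = 8991.0000
edge 4: (9,37.5)→(4,28.5)  cross = 9·28.5 − 4·37.5 = 106.5000; (r_i+r_j)·cross = 13·106.5000 = 1384.5000
edge 5: (4,28.5)→(3,0)  cross = 4·0 − 3·28.5 = -85.5000; (r_i+r_j)·cross = 7·-85.5000 = -598.5000
Σcross = 804.0000 → A = |Σcross|/2 = 402.0000 mm²
Σ(r_i+r_j)·cross = 24834.0000 → first moment M = |Σ|/6 = 4139.0000
R_c = M/A = 4139.0000/402.0000 = 10.2960 mm
θ = 101° = 1.762783 rad
V = θ·R_c·A = 1.762783·10.2960·402.0000 = 7296.157 mm³

Volume = 7296.157 mm³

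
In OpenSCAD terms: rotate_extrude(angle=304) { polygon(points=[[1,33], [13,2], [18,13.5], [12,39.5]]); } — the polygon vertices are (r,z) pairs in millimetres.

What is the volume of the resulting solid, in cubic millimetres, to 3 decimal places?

Profile (r,z), 4 vertices: (1,33) (13,2) (18,13.5) (12,39.5)
edge 0: (1,33)→(13,2)  cross = 1·2 − 13·33 = -427.0000; (r_i+r_j)·cross = 14·-427.0000 = -5978.0000
edge 1: (13,2)→(18,13.5)  cross = 13·13.5 − 18·2 = 139.5000; (r_i+r_j)·cross = 31·139.5000 = 4324.5000
edge 2: (18,13.5)→(12,39.5)  cross = 18·39.5 − 12·13.5 = 549.0000; (r_i+r_j)·cross = 30·549.0000 = 16470.0000
edge 3: (12,39.5)→(1,33)  cross = 12·33 − 1·39.5 = 356.5000; (r_i+r_j)·cross = 13·356.5000 = 4634.5000
Σcross = 618.0000 → A = |Σcross|/2 = 309.0000 mm²
Σ(r_i+r_j)·cross = 19451.0000 → first moment M = |Σ|/6 = 3241.8333
R_c = M/A = 3241.8333/309.0000 = 10.4914 mm
θ = 304° = 5.305801 rad
V = θ·R_c·A = 5.305801·10.4914·309.0000 = 17200.522 mm³

Volume = 17200.522 mm³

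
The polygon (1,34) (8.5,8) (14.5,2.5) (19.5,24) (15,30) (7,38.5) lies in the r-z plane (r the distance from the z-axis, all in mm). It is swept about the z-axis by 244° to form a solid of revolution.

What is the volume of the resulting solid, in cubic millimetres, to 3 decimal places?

Profile (r,z), 6 vertices: (1,34) (8.5,8) (14.5,2.5) (19.5,24) (15,30) (7,38.5)
edge 0: (1,34)→(8.5,8)  cross = 1·8 − 8.5·34 = -281.0000; (r_i+r_j)·cross = 9.5·-281.0000 = -2669.5000
edge 1: (8.5,8)→(14.5,2.5)  cross = 8.5·2.5 − 14.5·8 = -94.7500; (r_i+r_j)·cross = 23·-94.7500 = -2179.2500
edge 2: (14.5,2.5)→(19.5,24)  cross = 14.5·24 − 19.5·2.5 = 299.2500; (r_i+r_j)·cross = 34·299.2500 = 10174.5000
edge 3: (19.5,24)→(15,30)  cross = 19.5·30 − 15·24 = 225.0000; (r_i+r_j)·cross = 34.5·225.0000 = 7762.5000
edge 4: (15,30)→(7,38.5)  cross = 15·38.5 − 7·30 = 367.5000; (r_i+r_j)·cross = 22·367.5000 = 8085.0000
edge 5: (7,38.5)→(1,34)  cross = 7·34 − 1·38.5 = 199.5000; (r_i+r_j)·cross = 8·199.5000 = 1596.0000
Σcross = 715.5000 → A = |Σcross|/2 = 357.7500 mm²
Σ(r_i+r_j)·cross = 22769.2500 → first moment M = |Σ|/6 = 3794.8750
R_c = M/A = 3794.8750/357.7500 = 10.6076 mm
θ = 244° = 4.258603 rad
V = θ·R_c·A = 4.258603·10.6076·357.7500 = 16160.867 mm³

Volume = 16160.867 mm³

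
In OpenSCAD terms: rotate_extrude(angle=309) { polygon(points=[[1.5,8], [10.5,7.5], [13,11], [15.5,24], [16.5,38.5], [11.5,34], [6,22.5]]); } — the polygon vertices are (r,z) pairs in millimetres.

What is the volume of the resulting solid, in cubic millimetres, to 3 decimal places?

Profile (r,z), 7 vertices: (1.5,8) (10.5,7.5) (13,11) (15.5,24) (16.5,38.5) (11.5,34) (6,22.5)
edge 0: (1.5,8)→(10.5,7.5)  cross = 1.5·7.5 − 10.5·8 = -72.7500; (r_i+r_j)·cross = 12·-72.7500 = -873.0000
edge 1: (10.5,7.5)→(13,11)  cross = 10.5·11 − 13·7.5 = 18.0000; (r_i+r_j)·cross = 23.5·18.0000 = 423.0000
edge 2: (13,11)→(15.5,24)  cross = 13·24 − 15.5·11 = 141.5000; (r_i+r_j)·cross = 28.5·141.5000 = 4032.7500
edge 3: (15.5,24)→(16.5,38.5)  cross = 15.5·38.5 − 16.5·24 = 200.7500; (r_i+r_j)·cross = 32·200.7500 = 6424.0000
edge 4: (16.5,38.5)→(11.5,34)  cross = 16.5·34 − 11.5·38.5 = 118.2500; (r_i+r_j)·cross = 28·118.2500 = 3311.0000
edge 5: (11.5,34)→(6,22.5)  cross = 11.5·22.5 − 6·34 = 54.7500; (r_i+r_j)·cross = 17.5·54.7500 = 958.1250
edge 6: (6,22.5)→(1.5,8)  cross = 6·8 − 1.5·22.5 = 14.2500; (r_i+r_j)·cross = 7.5·14.2500 = 106.8750
Σcross = 474.7500 → A = |Σcross|/2 = 237.3750 mm²
Σ(r_i+r_j)·cross = 14382.7500 → first moment M = |Σ|/6 = 2397.1250
R_c = M/A = 2397.1250/237.3750 = 10.0985 mm
θ = 309° = 5.393067 rad
V = θ·R_c·A = 5.393067·10.0985·237.3750 = 12927.857 mm³

Volume = 12927.857 mm³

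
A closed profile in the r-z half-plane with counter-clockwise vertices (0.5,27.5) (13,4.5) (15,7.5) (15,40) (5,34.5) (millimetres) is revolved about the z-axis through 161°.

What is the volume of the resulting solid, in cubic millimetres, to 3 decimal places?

Profile (r,z), 5 vertices: (0.5,27.5) (13,4.5) (15,7.5) (15,40) (5,34.5)
edge 0: (0.5,27.5)→(13,4.5)  cross = 0.5·4.5 − 13·27.5 = -355.2500; (r_i+r_j)·cross = 13.5·-355.2500 = -4795.8750
edge 1: (13,4.5)→(15,7.5)  cross = 13·7.5 − 15·4.5 = 30.0000; (r_i+r_j)·cross = 28·30.0000 = 840.0000
edge 2: (15,7.5)→(15,40)  cross = 15·40 − 15·7.5 = 487.5000; (r_i+r_j)·cross = 30·487.5000 = 14625.0000
edge 3: (15,40)→(5,34.5)  cross = 15·34.5 − 5·40 = 317.5000; (r_i+r_j)·cross = 20·317.5000 = 6350.0000
edge 4: (5,34.5)→(0.5,27.5)  cross = 5·27.5 − 0.5·34.5 = 120.2500; (r_i+r_j)·cross = 5.5·120.2500 = 661.3750
Σcross = 600.0000 → A = |Σcross|/2 = 300.0000 mm²
Σ(r_i+r_j)·cross = 17680.5000 → first moment M = |Σ|/6 = 2946.7500
R_c = M/A = 2946.7500/300.0000 = 9.8225 mm
θ = 161° = 2.809980 rad
V = θ·R_c·A = 2.809980·9.8225·300.0000 = 8280.309 mm³

Volume = 8280.309 mm³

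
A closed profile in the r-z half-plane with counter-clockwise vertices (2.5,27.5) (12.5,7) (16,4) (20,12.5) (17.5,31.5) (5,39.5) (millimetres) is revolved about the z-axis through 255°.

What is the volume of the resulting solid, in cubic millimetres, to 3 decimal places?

Profile (r,z), 6 vertices: (2.5,27.5) (12.5,7) (16,4) (20,12.5) (17.5,31.5) (5,39.5)
edge 0: (2.5,27.5)→(12.5,7)  cross = 2.5·7 − 12.5·27.5 = -326.2500; (r_i+r_j)·cross = 15·-326.2500 = -4893.7500
edge 1: (12.5,7)→(16,4)  cross = 12.5·4 − 16·7 = -62.0000; (r_i+r_j)·cross = 28.5·-62.0000 = -1767.0000
edge 2: (16,4)→(20,12.5)  cross = 16·12.5 − 20·4 = 120.0000; (r_i+r_j)·cross = 36·120.0000 = 4320.0000
edge 3: (20,12.5)→(17.5,31.5)  cross = 20·31.5 − 17.5·12.5 = 411.2500; (r_i+r_j)·cross = 37.5·411.2500 = 15421.8750
edge 4: (17.5,31.5)→(5,39.5)  cross = 17.5·39.5 − 5·31.5 = 533.7500; (r_i+r_j)·cross = 22.5·533.7500 = 12009.3750
edge 5: (5,39.5)→(2.5,27.5)  cross = 5·27.5 − 2.5·39.5 = 38.7500; (r_i+r_j)·cross = 7.5·38.7500 = 290.6250
Σcross = 715.5000 → A = |Σcross|/2 = 357.7500 mm²
Σ(r_i+r_j)·cross = 25381.1250 → first moment M = |Σ|/6 = 4230.1875
R_c = M/A = 4230.1875/357.7500 = 11.8244 mm
θ = 255° = 4.450590 rad
V = θ·R_c·A = 4.450590·11.8244·357.7500 = 18826.828 mm³

Volume = 18826.828 mm³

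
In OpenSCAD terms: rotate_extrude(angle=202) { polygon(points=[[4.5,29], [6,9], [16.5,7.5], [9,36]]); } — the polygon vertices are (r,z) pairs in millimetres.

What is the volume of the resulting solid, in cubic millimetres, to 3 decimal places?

Volume = 6482.192 mm³

Profile (r,z), 4 vertices: (4.5,29) (6,9) (16.5,7.5) (9,36)
edge 0: (4.5,29)→(6,9)  cross = 4.5·9 − 6·29 = -133.5000; (r_i+r_j)·cross = 10.5·-133.5000 = -1401.7500
edge 1: (6,9)→(16.5,7.5)  cross = 6·7.5 − 16.5·9 = -103.5000; (r_i+r_j)·cross = 22.5·-103.5000 = -2328.7500
edge 2: (16.5,7.5)→(9,36)  cross = 16.5·36 − 9·7.5 = 526.5000; (r_i+r_j)·cross = 25.5·526.5000 = 13425.7500
edge 3: (9,36)→(4.5,29)  cross = 9·29 − 4.5·36 = 99.0000; (r_i+r_j)·cross = 13.5·99.0000 = 1336.5000
Σcross = 388.5000 → A = |Σcross|/2 = 194.2500 mm²
Σ(r_i+r_j)·cross = 11031.7500 → first moment M = |Σ|/6 = 1838.6250
R_c = M/A = 1838.6250/194.2500 = 9.4653 mm
θ = 202° = 3.525565 rad
V = θ·R_c·A = 3.525565·9.4653·194.2500 = 6482.192 mm³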